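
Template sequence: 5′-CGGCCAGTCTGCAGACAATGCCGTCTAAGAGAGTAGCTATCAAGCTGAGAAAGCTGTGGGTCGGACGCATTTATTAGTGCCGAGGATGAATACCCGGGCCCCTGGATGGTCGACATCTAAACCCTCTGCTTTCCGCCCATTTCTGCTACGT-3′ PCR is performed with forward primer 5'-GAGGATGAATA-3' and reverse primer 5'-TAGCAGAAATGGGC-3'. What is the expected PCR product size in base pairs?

The forward primer matches the template at positions 82–92.
Reverse complement of the reverse primer: GCCCATTTCTGCTA. This occurs on the top strand at positions 135–148.
The product runs from position 82 to position 148, so its length is 148 − 82 + 1 = 67 bp.

67 bp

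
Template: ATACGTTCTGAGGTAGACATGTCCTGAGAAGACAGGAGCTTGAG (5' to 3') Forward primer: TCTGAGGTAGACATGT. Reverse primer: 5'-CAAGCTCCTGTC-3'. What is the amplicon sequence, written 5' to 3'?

Scanning the template, TCTGAGGTAGACATGT occurs at positions 7–22; this primer anneals to the bottom strand there with its 3' end pointing downstream.
Taking the reverse complement of CAAGCTCCTGTC gives GACAGGAGCTTG, found at positions 31–42 on the template; the primer anneals here to the top strand with its 3' end pointing upstream.
The product is the template from position 7 through 42 (36 bp).

5'-TCTGAGGTAGACATGTCCTGAGAAGACAGGAGCTTG-3'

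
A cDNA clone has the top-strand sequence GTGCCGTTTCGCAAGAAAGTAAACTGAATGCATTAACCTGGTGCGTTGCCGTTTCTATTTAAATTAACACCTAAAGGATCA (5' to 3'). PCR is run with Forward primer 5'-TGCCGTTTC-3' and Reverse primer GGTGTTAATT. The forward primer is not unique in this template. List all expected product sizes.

The forward primer TGCCGTTTC matches the top strand at positions 2–10, 47–55.
The reverse primer's reverse complement is AATTAACACC, matching at positions 62–71.
Each forward site pairs with the reverse site to give a product ending at position 71: sizes 70, 25 bp.

70 bp, 25 bp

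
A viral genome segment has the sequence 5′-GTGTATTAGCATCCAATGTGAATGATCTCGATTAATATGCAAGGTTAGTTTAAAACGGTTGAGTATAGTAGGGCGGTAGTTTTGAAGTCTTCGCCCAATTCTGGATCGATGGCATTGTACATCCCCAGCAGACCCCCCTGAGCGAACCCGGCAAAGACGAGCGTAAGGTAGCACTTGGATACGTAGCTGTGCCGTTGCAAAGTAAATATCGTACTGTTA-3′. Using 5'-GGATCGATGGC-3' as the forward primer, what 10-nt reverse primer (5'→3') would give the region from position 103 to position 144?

5'-CGCTCAGGGG-3'

The product's 3' end on the top strand is position 144.
The reverse primer anneals to the top strand over positions 135–144, i.e. to CCCCTGAGCG.
Its sequence written 5'→3' is the reverse complement: CGCTCAGGGG.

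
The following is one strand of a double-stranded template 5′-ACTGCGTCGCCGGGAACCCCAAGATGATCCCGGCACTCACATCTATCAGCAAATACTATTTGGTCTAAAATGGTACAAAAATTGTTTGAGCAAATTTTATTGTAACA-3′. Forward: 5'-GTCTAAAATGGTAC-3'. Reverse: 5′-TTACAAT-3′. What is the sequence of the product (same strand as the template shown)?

5'-GTCTAAAATGGTACAAAAATTGTTTGAGCAAATTTTATTGTAA-3'

Scanning the template, GTCTAAAATGGTAC occurs at positions 63–76; this primer anneals to the bottom strand there with its 3' end pointing downstream.
The reverse primer's reverse complement is ATTGTAA, which matches the template at positions 99–105.
The product is the template from position 63 through 105 (43 bp).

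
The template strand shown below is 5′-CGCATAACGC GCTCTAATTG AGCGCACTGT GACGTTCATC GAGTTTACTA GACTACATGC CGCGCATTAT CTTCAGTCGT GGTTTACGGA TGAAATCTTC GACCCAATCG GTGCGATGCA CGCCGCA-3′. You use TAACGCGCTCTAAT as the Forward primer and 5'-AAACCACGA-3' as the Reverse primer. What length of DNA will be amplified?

Scanning the template, TAACGCGCTCTAAT occurs at positions 5–18; this primer anneals to the bottom strand there with its 3' end pointing downstream.
Taking the reverse complement of AAACCACGA gives TCGTGGTTT, found at positions 77–85 on the template; the primer anneals here to the top strand with its 3' end pointing upstream.
Product length = (reverse-primer end) − (forward-primer start) + 1 = 85 − 5 + 1 = 81 bp.

81 bp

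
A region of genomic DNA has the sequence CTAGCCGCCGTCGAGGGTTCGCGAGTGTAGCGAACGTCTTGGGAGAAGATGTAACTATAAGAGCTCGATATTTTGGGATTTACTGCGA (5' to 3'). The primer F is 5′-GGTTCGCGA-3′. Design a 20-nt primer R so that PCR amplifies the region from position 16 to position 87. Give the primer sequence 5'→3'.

The product's 3' end on the top strand is position 87.
The reverse primer anneals to the top strand over positions 68–87, i.e. to ATATTTTGGGATTTACTGCG.
Its sequence written 5'→3' is the reverse complement: CGCAGTAAATCCCAAAATAT.

5'-CGCAGTAAATCCCAAAATAT-3'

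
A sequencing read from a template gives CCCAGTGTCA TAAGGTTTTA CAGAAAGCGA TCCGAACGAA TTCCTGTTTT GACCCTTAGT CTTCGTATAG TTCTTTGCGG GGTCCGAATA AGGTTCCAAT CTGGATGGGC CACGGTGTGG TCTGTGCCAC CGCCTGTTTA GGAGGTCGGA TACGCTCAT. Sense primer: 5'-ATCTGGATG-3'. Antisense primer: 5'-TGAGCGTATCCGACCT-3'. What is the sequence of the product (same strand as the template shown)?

5'-ATCTGGATGGGCCACGGTGTGGTCTGTGCCACCGCCTGTTTAGGAGGTCGGATACGCTCA-3'

The forward primer matches the template at positions 99–107.
Reverse complement of the reverse primer: AGGTCGGATACGCTCA. This occurs on the top strand at positions 143–158.
The product is the template from position 99 through 158 (60 bp).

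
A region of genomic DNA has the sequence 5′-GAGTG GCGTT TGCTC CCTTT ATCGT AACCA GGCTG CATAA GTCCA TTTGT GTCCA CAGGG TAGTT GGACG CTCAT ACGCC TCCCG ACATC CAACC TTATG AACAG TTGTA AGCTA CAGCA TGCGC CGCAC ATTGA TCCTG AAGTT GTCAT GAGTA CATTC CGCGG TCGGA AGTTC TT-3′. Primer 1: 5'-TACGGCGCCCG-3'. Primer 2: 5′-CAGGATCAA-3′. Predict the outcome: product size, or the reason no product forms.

Primer 1 (TACGGCGCCCG) does not match the top strand, and its reverse complement CGGGCGCCGTA does not match either.
With no annealing site for primer 1, no amplification occurs.

No product — primer 1 has no binding site in the template.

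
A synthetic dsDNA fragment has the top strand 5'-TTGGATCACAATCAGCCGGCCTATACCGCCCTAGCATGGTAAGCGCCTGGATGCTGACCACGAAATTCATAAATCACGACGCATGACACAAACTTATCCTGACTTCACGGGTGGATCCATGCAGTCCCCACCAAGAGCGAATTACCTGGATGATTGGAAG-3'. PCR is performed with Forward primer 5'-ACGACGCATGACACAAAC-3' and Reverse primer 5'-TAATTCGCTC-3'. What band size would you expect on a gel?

The forward primer matches the template at positions 76–93.
Reverse complement of the reverse primer: GAGCGAATTA. This occurs on the top strand at positions 135–144.
The product runs from position 76 to position 144, so its length is 144 − 76 + 1 = 69 bp.

69 bp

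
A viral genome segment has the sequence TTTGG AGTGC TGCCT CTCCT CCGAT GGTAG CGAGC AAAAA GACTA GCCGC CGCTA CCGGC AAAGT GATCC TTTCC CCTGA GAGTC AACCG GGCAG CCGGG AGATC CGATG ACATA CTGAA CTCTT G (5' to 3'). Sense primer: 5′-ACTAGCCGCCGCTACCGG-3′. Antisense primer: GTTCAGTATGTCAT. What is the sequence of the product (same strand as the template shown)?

Forward primer ACTAGCCGCCGCTACCGG is found on the top strand at positions 42–59.
Reverse complement of the reverse primer: ATGACATACTGAAC. This occurs on the top strand at positions 108–121.
The product is the template from position 42 through 121 (80 bp).

5'-ACTAGCCGCCGCTACCGGCAAAGTGATCCTTTCCCCTGAGAGTCAACCGGGCAGCCGGGAGATCCGATGACATACTGAAC-3'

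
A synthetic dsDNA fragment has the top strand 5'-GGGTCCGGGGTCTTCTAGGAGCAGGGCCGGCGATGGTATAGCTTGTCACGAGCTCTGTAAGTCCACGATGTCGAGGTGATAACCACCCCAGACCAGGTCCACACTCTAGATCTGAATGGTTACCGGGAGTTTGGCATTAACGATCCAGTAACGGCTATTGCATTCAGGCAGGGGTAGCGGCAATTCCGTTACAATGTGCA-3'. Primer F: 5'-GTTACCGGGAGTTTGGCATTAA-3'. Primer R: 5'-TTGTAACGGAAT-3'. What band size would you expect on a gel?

Scanning the template, GTTACCGGGAGTTTGGCATTAA occurs at positions 119–140; this primer anneals to the bottom strand there with its 3' end pointing downstream.
Reverse complement of the reverse primer: ATTCCGTTACAA. This occurs on the top strand at positions 183–194.
Product length = (reverse-primer end) − (forward-primer start) + 1 = 194 − 119 + 1 = 76 bp.

76 bp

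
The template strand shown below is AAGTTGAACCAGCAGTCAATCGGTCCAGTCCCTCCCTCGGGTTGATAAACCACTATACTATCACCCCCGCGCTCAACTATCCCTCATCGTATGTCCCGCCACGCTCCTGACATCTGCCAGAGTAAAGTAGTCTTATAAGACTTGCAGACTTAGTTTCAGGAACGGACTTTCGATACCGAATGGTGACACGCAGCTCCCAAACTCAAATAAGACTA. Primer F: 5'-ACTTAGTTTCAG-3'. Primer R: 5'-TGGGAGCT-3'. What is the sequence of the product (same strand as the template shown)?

5'-ACTTAGTTTCAGGAACGGACTTTCGATACCGAATGGTGACACGCAGCTCCCA-3'

Forward primer ACTTAGTTTCAG is found on the top strand at positions 148–159.
Reverse complement of the reverse primer: AGCTCCCA. This occurs on the top strand at positions 192–199.
The product is the template from position 148 through 199 (52 bp).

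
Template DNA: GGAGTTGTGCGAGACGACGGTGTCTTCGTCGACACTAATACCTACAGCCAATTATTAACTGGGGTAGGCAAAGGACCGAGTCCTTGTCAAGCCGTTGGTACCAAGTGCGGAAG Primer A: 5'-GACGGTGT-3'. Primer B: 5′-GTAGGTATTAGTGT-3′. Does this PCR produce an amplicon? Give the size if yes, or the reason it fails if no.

Yes — a 30 bp product.

Primer A (GACGGTGT) matches the top strand at positions 16–23; it acts as a forward primer.
Primer B's reverse complement is ACACTAATACCTAC, matching the top strand at positions 32–45; it acts as a reverse primer.
The 3' ends face each other across positions 16–45, giving a 30 bp product.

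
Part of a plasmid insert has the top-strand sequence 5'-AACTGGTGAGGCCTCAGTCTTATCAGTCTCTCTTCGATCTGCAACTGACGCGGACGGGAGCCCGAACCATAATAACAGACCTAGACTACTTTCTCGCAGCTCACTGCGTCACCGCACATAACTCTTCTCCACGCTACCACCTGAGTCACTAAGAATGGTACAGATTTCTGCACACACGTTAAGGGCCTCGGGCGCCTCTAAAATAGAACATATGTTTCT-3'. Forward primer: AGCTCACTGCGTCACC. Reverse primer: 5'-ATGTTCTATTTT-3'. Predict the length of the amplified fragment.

114 bp

Scanning the template, AGCTCACTGCGTCACC occurs at positions 98–113; this primer anneals to the bottom strand there with its 3' end pointing downstream.
Reverse complement of the reverse primer: AAAATAGAACAT. This occurs on the top strand at positions 200–211.
Product length = (reverse-primer end) − (forward-primer start) + 1 = 211 − 98 + 1 = 114 bp.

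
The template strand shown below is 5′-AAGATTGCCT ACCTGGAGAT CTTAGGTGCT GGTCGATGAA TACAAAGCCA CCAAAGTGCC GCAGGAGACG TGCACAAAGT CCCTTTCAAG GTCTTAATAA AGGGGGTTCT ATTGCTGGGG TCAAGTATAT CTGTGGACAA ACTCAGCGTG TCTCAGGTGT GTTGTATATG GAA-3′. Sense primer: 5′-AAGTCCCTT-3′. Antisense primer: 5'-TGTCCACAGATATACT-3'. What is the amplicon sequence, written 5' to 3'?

The forward primer matches the template at positions 77–85.
Taking the reverse complement of TGTCCACAGATATACT gives AGTATATCTGTGGACA, found at positions 124–139 on the template; the primer anneals here to the top strand with its 3' end pointing upstream.
The product is the template from position 77 through 139 (63 bp).

5'-AAGTCCCTTTCAAGGTCTTAATAAAGGGGGTTCTATTGCTGGGGTCAAGTATATCTGTGGACA-3'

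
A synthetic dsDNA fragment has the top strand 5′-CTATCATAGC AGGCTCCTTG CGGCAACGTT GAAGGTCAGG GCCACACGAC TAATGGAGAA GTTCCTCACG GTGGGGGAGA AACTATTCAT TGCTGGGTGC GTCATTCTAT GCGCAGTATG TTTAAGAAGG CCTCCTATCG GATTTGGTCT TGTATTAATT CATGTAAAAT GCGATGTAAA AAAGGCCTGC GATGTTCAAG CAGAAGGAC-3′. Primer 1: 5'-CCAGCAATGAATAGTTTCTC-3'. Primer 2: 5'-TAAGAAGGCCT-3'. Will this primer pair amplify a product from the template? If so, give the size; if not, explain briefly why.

No product — the primers' 3' ends point away from each other.

Primer 1 (CCAGCAATGAATAGTTTCTC) has reverse complement GAGAAACTATTCATTGCTGG, which matches the top strand at positions 77–96; primer 1 anneals to the top strand there with its 3' end pointing upstream toward position 77.
Primer 2 (TAAGAAGGCCT) matches the top strand directly at positions 123–133; it anneals to the bottom strand with its 3' end pointing downstream toward position 133.
The 3' ends diverge (primer 1 extends toward position 1, primer 2 toward position 209), so the primers never converge on a shared product.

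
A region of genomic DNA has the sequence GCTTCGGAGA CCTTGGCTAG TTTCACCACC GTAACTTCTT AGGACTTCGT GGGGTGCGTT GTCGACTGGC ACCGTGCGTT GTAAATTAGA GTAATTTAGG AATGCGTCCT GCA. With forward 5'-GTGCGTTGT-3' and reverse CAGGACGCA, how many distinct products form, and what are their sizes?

The forward primer GTGCGTTGT matches the top strand at positions 54–62, 74–82.
The reverse primer's reverse complement is TGCGTCCTG, matching at positions 103–111.
Each forward site pairs with the reverse site to give a product ending at position 111: sizes 58, 38 bp.

Two products: 58 bp, 38 bp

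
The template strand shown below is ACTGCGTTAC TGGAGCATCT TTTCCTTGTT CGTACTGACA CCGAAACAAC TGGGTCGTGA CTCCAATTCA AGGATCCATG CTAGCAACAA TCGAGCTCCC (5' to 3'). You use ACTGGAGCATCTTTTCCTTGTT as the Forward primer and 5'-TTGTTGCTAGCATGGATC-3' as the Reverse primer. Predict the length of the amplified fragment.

82 bp

Forward primer ACTGGAGCATCTTTTCCTTGTT is found on the top strand at positions 9–30.
Reverse complement of the reverse primer: GATCCATGCTAGCAACAA. This occurs on the top strand at positions 73–90.
Amplicon spans positions 9–90: 82 bp.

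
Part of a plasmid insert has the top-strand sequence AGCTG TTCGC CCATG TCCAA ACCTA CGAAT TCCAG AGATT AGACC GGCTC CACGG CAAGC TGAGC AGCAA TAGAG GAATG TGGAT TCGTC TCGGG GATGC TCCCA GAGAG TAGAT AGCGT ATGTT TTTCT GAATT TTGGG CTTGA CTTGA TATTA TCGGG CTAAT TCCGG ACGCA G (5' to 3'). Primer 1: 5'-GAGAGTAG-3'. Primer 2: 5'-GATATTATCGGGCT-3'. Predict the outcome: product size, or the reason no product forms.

No product — both primers anneal to the same strand and extend in the same direction.

Primer 1 (GAGAGTAG) matches the top strand at positions 106–113 (3' end points downstream).
Primer 2 (GATATTATCGGGCT) also matches the top strand directly, at positions 149–162 — its reverse complement AGCCCGATAATATC is not present.
Both primers anneal to the bottom strand with 3' ends pointing the same way, so neither can prime synthesis back toward the other.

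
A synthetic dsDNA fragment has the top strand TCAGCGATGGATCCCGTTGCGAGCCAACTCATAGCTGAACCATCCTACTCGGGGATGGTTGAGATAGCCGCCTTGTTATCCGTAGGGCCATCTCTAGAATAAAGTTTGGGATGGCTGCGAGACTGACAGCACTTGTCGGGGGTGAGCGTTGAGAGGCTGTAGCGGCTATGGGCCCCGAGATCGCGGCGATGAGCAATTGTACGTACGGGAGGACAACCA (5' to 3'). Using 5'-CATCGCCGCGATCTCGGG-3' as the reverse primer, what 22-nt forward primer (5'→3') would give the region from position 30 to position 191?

5'-CATAGCTGAACCATCCTACTCG-3'

The reverse primer's reverse complement CCCGAGATCGCGGCGATG matches the template at positions 174–191; the product starts at position 30.
The forward primer is identical to the top strand over positions 30–51: CATAGCTGAACCATCCTACTCG.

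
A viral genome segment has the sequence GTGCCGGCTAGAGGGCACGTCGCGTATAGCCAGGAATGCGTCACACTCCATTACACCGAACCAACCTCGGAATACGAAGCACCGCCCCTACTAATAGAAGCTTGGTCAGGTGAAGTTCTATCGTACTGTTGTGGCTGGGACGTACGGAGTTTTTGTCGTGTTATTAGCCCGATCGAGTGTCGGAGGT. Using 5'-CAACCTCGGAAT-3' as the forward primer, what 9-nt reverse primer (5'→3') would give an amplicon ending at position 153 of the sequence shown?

5'-AAAACTCCG-3'

The forward primer binds at positions 62–73; the product's 3' end on the top strand is position 153.
The reverse primer anneals to the top strand over positions 145–153, i.e. to CGGAGTTTT.
Its sequence written 5'→3' is the reverse complement: AAAACTCCG.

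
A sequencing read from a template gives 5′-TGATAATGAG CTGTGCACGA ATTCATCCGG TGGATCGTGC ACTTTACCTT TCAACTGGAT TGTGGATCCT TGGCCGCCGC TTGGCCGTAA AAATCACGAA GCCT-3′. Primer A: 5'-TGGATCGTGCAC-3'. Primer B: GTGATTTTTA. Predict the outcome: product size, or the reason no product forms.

Yes — a 67 bp product.

Primer A (TGGATCGTGCAC) matches the top strand at positions 31–42; it acts as a forward primer.
Primer B's reverse complement is TAAAAATCAC, matching the top strand at positions 88–97; it acts as a reverse primer.
The 3' ends face each other across positions 31–97, giving a 67 bp product.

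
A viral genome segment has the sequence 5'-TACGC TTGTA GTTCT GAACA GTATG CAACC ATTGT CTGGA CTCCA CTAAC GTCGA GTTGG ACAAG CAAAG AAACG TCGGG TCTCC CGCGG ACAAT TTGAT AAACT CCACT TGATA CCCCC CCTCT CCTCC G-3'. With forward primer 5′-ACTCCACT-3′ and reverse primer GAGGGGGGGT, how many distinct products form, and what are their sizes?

Two products: 85 bp, 22 bp

The forward primer ACTCCACT matches the top strand at positions 40–47, 103–110.
The reverse primer's reverse complement is ACCCCCCCTC, matching at positions 115–124.
Each forward site pairs with the reverse site to give a product ending at position 124: sizes 85, 22 bp.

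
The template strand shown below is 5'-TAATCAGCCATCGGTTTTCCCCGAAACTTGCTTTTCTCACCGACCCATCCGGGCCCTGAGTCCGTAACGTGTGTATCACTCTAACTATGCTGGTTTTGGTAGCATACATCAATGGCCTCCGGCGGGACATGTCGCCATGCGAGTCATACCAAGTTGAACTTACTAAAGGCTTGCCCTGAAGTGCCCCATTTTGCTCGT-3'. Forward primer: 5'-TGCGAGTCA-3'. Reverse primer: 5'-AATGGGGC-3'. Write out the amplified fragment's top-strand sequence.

5'-TGCGAGTCATACCAAGTTGAACTTACTAAAGGCTTGCCCTGAAGTGCCCCATT-3'

Forward primer TGCGAGTCA is found on the top strand at positions 138–146.
Taking the reverse complement of AATGGGGC gives GCCCCATT, found at positions 183–190 on the template; the primer anneals here to the top strand with its 3' end pointing upstream.
The product is the template from position 138 through 190 (53 bp).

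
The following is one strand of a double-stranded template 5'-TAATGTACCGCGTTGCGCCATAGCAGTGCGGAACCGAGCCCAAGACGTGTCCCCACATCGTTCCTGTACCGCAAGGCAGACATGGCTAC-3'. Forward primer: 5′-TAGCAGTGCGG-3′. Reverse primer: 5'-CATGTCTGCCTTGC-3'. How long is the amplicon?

Scanning the template, TAGCAGTGCGG occurs at positions 21–31; this primer anneals to the bottom strand there with its 3' end pointing downstream.
The reverse primer's reverse complement is GCAAGGCAGACATG, which matches the template at positions 71–84.
The product runs from position 21 to position 84, so its length is 84 − 21 + 1 = 64 bp.

64 bp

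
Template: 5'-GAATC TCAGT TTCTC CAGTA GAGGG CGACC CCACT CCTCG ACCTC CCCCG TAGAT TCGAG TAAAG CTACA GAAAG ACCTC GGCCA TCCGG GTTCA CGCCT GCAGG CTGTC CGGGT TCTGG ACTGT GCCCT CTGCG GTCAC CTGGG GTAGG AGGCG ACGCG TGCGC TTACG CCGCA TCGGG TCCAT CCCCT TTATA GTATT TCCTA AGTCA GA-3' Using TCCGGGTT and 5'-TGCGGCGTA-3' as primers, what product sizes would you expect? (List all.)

90 bp, 67 bp

The forward primer TCCGGGTT matches the top strand at positions 86–93, 109–116.
The reverse primer's reverse complement is TACGCCGCA, matching at positions 167–175.
Each forward site pairs with the reverse site to give a product ending at position 175: sizes 90, 67 bp.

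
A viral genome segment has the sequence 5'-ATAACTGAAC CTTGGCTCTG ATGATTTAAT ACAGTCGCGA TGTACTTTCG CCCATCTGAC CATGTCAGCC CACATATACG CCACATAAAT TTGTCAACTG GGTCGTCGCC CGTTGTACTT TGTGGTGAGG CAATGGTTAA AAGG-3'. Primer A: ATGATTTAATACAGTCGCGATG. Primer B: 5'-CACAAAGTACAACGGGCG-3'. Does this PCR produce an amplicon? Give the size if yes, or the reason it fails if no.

Yes — a 104 bp product.

Primer A (ATGATTTAATACAGTCGCGATG) matches the top strand at positions 21–42; it acts as a forward primer.
Primer B's reverse complement is CGCCCGTTGTACTTTGTG, matching the top strand at positions 107–124; it acts as a reverse primer.
The 3' ends face each other across positions 21–124, giving a 104 bp product.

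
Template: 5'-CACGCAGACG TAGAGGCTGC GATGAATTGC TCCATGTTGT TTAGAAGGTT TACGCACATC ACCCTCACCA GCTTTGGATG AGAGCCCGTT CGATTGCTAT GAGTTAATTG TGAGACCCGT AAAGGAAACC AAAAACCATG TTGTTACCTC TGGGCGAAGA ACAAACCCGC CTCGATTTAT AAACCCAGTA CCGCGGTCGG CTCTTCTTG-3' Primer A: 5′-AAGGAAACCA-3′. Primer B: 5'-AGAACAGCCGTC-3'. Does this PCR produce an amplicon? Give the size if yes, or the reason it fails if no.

No product — primer B has no binding site in the template.

Primer B (AGAACAGCCGTC) does not match the top strand, and its reverse complement GACGGCTGTTCT does not match either.
With no annealing site for primer B, no amplification occurs.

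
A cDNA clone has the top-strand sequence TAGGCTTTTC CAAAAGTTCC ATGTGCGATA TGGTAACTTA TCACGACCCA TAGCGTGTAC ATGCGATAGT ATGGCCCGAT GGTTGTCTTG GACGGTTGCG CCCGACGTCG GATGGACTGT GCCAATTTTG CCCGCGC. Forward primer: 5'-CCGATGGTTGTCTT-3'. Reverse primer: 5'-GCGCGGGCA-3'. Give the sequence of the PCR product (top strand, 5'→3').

Scanning the template, CCGATGGTTGTCTT occurs at positions 76–89; this primer anneals to the bottom strand there with its 3' end pointing downstream.
Reverse complement of the reverse primer: TGCCCGCGC. This occurs on the top strand at positions 129–137.
The product is the template from position 76 through 137 (62 bp).

5'-CCGATGGTTGTCTTGGACGGTTGCGCCCGACGTCGGATGGACTGTGCCAATTTTGCCCGCGC-3'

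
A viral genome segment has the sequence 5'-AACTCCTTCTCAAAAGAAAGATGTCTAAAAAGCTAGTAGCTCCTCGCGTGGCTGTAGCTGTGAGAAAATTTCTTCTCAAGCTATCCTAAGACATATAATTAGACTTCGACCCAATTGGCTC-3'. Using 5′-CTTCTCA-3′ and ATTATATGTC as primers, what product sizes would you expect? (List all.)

94 bp, 28 bp

The forward primer CTTCTCA matches the top strand at positions 6–12, 72–78.
The reverse primer's reverse complement is GACATATAAT, matching at positions 90–99.
Each forward site pairs with the reverse site to give a product ending at position 99: sizes 94, 28 bp.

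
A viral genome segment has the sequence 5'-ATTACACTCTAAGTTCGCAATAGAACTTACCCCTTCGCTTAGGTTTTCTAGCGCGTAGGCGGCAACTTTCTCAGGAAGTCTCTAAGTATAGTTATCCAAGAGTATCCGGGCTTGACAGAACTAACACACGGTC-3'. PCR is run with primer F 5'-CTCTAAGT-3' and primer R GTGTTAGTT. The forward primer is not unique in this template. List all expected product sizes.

The forward primer CTCTAAGT matches the top strand at positions 7–14, 80–87.
The reverse primer's reverse complement is AACTAACAC, matching at positions 119–127.
Each forward site pairs with the reverse site to give a product ending at position 127: sizes 121, 48 bp.

121 bp, 48 bp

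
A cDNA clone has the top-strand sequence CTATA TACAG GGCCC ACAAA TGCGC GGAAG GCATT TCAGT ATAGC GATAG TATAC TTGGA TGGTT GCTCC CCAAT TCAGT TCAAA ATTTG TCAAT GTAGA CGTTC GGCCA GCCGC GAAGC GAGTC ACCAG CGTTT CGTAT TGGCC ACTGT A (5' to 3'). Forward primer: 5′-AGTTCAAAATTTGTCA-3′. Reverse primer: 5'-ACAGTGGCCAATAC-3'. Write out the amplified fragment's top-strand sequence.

5'-AGTTCAAAATTTGTCAATGTAGACGTTCGGCCAGCCGCGAAGCGAGTCACCAGCGTTTCGTATTGGCCACTGT-3'

Scanning the template, AGTTCAAAATTTGTCA occurs at positions 78–93; this primer anneals to the bottom strand there with its 3' end pointing downstream.
Reverse complement of the reverse primer: GTATTGGCCACTGT. This occurs on the top strand at positions 137–150.
The product is the template from position 78 through 150 (73 bp).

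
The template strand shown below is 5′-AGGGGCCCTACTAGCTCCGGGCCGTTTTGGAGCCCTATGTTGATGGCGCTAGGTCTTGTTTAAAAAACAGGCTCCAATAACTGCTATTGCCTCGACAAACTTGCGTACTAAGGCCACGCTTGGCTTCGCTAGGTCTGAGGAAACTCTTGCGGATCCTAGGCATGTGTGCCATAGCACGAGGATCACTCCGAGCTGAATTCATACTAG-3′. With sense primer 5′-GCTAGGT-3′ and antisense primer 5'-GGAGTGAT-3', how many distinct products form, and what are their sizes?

Two products: 142 bp, 62 bp

The forward primer GCTAGGT matches the top strand at positions 48–54, 128–134.
The reverse primer's reverse complement is ATCACTCC, matching at positions 182–189.
Each forward site pairs with the reverse site to give a product ending at position 189: sizes 142, 62 bp.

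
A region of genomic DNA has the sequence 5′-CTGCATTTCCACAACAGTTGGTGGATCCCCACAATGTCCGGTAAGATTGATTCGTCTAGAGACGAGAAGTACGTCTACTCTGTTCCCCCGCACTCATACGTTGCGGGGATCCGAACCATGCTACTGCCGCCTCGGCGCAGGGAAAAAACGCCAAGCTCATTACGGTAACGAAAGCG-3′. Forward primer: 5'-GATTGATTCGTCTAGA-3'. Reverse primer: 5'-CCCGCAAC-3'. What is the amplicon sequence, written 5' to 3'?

The forward primer matches the template at positions 45–60.
Reverse complement of the reverse primer: GTTGCGGG. This occurs on the top strand at positions 100–107.
The product is the template from position 45 through 107 (63 bp).

5'-GATTGATTCGTCTAGAGACGAGAAGTACGTCTACTCTGTTCCCCCGCACTCATACGTTGCGGG-3'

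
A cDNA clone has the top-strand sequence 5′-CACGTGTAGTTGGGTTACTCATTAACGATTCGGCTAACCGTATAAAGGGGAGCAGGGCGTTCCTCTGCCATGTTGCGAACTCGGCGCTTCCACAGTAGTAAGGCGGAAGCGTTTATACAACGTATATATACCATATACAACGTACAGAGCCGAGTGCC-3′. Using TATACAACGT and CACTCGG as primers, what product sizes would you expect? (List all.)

The forward primer TATACAACGT matches the top strand at positions 114–123, 134–143.
The reverse primer's reverse complement is CCGAGTG, matching at positions 150–156.
Each forward site pairs with the reverse site to give a product ending at position 156: sizes 43, 23 bp.

43 bp, 23 bp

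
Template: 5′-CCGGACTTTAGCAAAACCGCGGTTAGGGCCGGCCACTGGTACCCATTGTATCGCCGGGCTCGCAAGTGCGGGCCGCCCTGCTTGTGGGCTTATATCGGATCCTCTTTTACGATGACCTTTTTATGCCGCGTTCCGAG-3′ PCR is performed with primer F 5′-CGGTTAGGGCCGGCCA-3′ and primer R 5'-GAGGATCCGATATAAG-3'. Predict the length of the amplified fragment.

85 bp

The forward primer matches the template at positions 20–35.
Taking the reverse complement of GAGGATCCGATATAAG gives CTTATATCGGATCCTC, found at positions 89–104 on the template; the primer anneals here to the top strand with its 3' end pointing upstream.
Product length = (reverse-primer end) − (forward-primer start) + 1 = 104 − 20 + 1 = 85 bp.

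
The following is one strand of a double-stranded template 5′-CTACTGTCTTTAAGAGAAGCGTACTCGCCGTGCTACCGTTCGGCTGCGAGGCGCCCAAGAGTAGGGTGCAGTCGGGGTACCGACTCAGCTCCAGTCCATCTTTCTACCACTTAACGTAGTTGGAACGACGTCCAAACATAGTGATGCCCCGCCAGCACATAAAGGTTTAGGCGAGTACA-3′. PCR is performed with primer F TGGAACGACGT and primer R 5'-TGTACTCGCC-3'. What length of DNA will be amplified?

59 bp

Scanning the template, TGGAACGACGT occurs at positions 121–131; this primer anneals to the bottom strand there with its 3' end pointing downstream.
Taking the reverse complement of TGTACTCGCC gives GGCGAGTACA, found at positions 170–179 on the template; the primer anneals here to the top strand with its 3' end pointing upstream.
Product length = (reverse-primer end) − (forward-primer start) + 1 = 179 − 121 + 1 = 59 bp.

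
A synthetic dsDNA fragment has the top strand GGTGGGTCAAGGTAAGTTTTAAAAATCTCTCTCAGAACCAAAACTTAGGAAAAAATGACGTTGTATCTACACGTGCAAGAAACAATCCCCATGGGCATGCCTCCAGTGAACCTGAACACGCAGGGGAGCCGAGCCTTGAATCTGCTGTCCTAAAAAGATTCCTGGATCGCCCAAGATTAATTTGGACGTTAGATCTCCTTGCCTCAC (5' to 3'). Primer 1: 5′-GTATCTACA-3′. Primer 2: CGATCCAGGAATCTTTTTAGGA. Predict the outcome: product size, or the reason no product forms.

Yes — a 107 bp product.

Primer 1 (GTATCTACA) matches the top strand at positions 63–71; it acts as a forward primer.
Primer 2's reverse complement is TCCTAAAAAGATTCCTGGATCG, matching the top strand at positions 148–169; it acts as a reverse primer.
The 3' ends face each other across positions 63–169, giving a 107 bp product.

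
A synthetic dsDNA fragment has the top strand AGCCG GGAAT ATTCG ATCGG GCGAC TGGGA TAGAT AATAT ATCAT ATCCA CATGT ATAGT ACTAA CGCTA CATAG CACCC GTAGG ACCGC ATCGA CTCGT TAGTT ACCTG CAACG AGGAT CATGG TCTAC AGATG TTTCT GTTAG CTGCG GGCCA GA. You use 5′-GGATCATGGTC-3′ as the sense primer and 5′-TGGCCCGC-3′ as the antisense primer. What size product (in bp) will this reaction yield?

Scanning the template, GGATCATGGTC occurs at positions 117–127; this primer anneals to the bottom strand there with its 3' end pointing downstream.
Reverse complement of the reverse primer: GCGGGCCA. This occurs on the top strand at positions 148–155.
The product runs from position 117 to position 155, so its length is 155 − 117 + 1 = 39 bp.

39 bp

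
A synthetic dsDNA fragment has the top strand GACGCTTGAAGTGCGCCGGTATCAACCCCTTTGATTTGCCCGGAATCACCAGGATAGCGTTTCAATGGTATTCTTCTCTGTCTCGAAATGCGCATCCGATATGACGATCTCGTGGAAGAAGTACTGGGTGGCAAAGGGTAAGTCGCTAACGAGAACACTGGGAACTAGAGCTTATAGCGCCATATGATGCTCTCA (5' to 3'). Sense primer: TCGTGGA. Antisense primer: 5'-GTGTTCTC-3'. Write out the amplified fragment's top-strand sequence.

The forward primer matches the template at positions 110–116.
Taking the reverse complement of GTGTTCTC gives GAGAACAC, found at positions 151–158 on the template; the primer anneals here to the top strand with its 3' end pointing upstream.
The product is the template from position 110 through 158 (49 bp).

5'-TCGTGGAAGAAGTACTGGGTGGCAAAGGGTAAGTCGCTAACGAGAACAC-3'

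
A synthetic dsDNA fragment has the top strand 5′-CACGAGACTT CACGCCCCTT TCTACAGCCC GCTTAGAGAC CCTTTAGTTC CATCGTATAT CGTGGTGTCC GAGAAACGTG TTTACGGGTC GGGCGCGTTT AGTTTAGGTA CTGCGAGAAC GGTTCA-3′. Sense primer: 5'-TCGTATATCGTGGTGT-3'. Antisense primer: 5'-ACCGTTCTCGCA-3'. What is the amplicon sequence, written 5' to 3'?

5'-TCGTATATCGTGGTGTCCGAGAAACGTGTTTACGGGTCGGGCGCGTTTAGTTTAGGTACTGCGAGAACGGT-3'

Forward primer TCGTATATCGTGGTGT is found on the top strand at positions 53–68.
The reverse primer's reverse complement is TGCGAGAACGGT, which matches the template at positions 112–123.
The product is the template from position 53 through 123 (71 bp).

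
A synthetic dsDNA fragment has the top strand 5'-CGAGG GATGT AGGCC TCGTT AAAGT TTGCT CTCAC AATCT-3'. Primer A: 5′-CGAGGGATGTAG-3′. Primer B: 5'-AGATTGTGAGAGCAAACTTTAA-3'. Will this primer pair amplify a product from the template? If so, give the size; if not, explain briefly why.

Primer A (CGAGGGATGTAG) matches the top strand at positions 1–12; it acts as a forward primer.
Primer B's reverse complement is TTAAAGTTTGCTCTCACAATCT, matching the top strand at positions 19–40; it acts as a reverse primer.
The 3' ends face each other across positions 1–40, giving a 40 bp product.

Yes — a 40 bp product.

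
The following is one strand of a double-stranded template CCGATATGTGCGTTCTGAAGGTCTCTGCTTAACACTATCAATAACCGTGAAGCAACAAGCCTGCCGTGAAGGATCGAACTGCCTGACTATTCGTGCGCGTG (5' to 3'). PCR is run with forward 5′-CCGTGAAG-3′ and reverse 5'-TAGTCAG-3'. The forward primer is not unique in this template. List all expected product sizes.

45 bp, 26 bp

The forward primer CCGTGAAG matches the top strand at positions 45–52, 64–71.
The reverse primer's reverse complement is CTGACTA, matching at positions 83–89.
Each forward site pairs with the reverse site to give a product ending at position 89: sizes 45, 26 bp.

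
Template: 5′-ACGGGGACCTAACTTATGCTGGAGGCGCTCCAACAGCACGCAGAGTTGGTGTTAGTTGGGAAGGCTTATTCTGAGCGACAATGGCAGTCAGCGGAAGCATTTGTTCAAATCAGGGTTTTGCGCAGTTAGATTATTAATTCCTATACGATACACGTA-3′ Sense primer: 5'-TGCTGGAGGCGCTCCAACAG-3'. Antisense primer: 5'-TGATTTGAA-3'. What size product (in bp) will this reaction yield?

96 bp

The forward primer matches the template at positions 17–36.
Reverse complement of the reverse primer: TTCAAATCA. This occurs on the top strand at positions 104–112.
Product length = (reverse-primer end) − (forward-primer start) + 1 = 112 − 17 + 1 = 96 bp.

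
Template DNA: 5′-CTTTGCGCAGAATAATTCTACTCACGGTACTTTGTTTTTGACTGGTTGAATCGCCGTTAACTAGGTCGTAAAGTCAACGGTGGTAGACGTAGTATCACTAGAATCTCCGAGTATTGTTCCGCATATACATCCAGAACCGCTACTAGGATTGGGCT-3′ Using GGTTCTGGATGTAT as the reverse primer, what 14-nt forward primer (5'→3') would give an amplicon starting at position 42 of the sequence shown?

5'-CTGGTTGAATCGCC-3'

The reverse primer's reverse complement ATACATCCAGAACC matches the template at positions 125–138; the product starts at position 42.
The forward primer is identical to the top strand over positions 42–55: CTGGTTGAATCGCC.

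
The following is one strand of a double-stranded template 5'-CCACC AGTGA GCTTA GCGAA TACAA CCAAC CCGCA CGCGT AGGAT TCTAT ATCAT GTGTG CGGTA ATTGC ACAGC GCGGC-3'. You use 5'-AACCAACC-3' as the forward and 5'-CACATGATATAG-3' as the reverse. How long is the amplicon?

The forward primer matches the template at positions 24–31.
Reverse complement of the reverse primer: CTATATCATGTG. This occurs on the top strand at positions 47–58.
The product runs from position 24 to position 58, so its length is 58 − 24 + 1 = 35 bp.

35 bp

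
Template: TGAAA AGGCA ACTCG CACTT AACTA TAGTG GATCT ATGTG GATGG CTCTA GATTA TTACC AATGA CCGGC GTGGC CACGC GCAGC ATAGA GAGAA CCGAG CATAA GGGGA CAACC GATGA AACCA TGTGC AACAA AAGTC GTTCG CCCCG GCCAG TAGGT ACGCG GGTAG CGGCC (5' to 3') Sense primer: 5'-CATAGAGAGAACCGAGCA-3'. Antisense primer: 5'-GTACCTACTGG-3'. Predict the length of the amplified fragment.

78 bp

Scanning the template, CATAGAGAGAACCGAGCA occurs at positions 85–102; this primer anneals to the bottom strand there with its 3' end pointing downstream.
Taking the reverse complement of GTACCTACTGG gives CCAGTAGGTAC, found at positions 152–162 on the template; the primer anneals here to the top strand with its 3' end pointing upstream.
Amplicon spans positions 85–162: 78 bp.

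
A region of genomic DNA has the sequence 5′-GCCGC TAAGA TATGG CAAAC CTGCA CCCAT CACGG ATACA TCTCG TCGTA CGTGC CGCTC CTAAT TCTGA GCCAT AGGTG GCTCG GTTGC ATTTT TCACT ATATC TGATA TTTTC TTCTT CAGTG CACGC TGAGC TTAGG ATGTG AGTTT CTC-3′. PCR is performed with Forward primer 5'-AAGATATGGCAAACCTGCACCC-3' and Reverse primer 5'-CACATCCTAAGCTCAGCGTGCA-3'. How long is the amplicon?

139 bp

The forward primer matches the template at positions 7–28.
Taking the reverse complement of CACATCCTAAGCTCAGCGTGCA gives TGCACGCTGAGCTTAGGATGTG, found at positions 124–145 on the template; the primer anneals here to the top strand with its 3' end pointing upstream.
The product runs from position 7 to position 145, so its length is 145 − 7 + 1 = 139 bp.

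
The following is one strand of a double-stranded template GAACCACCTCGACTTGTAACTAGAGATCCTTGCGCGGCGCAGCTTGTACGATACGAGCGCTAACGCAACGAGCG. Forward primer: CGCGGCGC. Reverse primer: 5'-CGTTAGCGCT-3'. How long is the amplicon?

33 bp

Forward primer CGCGGCGC is found on the top strand at positions 33–40.
Reverse complement of the reverse primer: AGCGCTAACG. This occurs on the top strand at positions 56–65.
The product runs from position 33 to position 65, so its length is 65 − 33 + 1 = 33 bp.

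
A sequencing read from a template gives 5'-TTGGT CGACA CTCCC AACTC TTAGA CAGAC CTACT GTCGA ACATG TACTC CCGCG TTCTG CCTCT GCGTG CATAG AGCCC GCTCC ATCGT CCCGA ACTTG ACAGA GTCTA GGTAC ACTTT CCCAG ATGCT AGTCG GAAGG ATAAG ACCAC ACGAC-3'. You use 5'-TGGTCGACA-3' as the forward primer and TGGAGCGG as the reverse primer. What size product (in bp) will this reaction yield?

85 bp

The forward primer matches the template at positions 2–10.
The reverse primer's reverse complement is CCGCTCCA, which matches the template at positions 79–86.
Product length = (reverse-primer end) − (forward-primer start) + 1 = 86 − 2 + 1 = 85 bp.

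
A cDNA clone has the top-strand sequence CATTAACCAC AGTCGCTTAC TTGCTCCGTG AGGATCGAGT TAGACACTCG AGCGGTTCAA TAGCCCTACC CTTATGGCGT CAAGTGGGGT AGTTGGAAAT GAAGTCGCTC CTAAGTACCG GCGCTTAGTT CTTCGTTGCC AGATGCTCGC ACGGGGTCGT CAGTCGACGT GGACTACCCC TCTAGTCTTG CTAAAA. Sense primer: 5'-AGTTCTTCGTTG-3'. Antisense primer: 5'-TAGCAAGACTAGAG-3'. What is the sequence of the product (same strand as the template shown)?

5'-AGTTCTTCGTTGCCAGATGCTCGCACGGGGTCGTCAGTCGACGTGGACTACCCCTCTAGTCTTGCTA-3'

Forward primer AGTTCTTCGTTG is found on the top strand at positions 127–138.
Reverse complement of the reverse primer: CTCTAGTCTTGCTA. This occurs on the top strand at positions 180–193.
The product is the template from position 127 through 193 (67 bp).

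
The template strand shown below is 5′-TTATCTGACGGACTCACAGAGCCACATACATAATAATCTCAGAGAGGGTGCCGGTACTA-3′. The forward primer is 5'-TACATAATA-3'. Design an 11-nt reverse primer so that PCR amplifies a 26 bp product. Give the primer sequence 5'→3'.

5'-GGCACCCTCTC-3'

The forward primer binds at positions 27–35, so a 26 bp product ends at position 27 + 26 − 1 = 52.
The reverse primer anneals to the top strand over positions 42–52, i.e. to GAGAGGGTGCC.
Its sequence written 5'→3' is the reverse complement: GGCACCCTCTC.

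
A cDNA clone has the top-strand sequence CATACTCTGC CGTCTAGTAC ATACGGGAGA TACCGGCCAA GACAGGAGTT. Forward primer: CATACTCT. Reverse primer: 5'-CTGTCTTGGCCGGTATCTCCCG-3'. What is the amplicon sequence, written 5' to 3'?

5'-CATACTCTGCCGTCTAGTACATACGGGAGATACCGGCCAAGACAG-3'

Forward primer CATACTCT is found on the top strand at positions 1–8.
The reverse primer's reverse complement is CGGGAGATACCGGCCAAGACAG, which matches the template at positions 24–45.
The product is the template from position 1 through 45 (45 bp).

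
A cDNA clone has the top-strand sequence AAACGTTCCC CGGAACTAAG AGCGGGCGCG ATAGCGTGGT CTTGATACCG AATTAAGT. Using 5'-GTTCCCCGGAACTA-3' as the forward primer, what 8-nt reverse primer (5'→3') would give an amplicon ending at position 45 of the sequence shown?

The forward primer binds at positions 5–18; the product's 3' end on the top strand is position 45.
The reverse primer anneals to the top strand over positions 38–45, i.e. to GGTCTTGA.
Its sequence written 5'→3' is the reverse complement: TCAAGACC.

5'-TCAAGACC-3'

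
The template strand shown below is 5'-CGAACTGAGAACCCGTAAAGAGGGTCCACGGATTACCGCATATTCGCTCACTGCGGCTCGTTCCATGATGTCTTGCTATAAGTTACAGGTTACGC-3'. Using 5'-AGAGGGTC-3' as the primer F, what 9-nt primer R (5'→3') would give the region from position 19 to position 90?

5'-ACCTGTAAC-3'

The product's 3' end on the top strand is position 90.
The reverse primer anneals to the top strand over positions 82–90, i.e. to GTTACAGGT.
Its sequence written 5'→3' is the reverse complement: ACCTGTAAC.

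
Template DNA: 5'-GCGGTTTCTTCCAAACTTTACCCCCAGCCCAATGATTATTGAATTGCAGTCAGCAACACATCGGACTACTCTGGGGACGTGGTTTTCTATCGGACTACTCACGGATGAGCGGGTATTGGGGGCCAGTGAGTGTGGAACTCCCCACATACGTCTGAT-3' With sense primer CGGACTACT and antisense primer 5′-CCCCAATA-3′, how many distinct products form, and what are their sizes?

Two products: 60 bp, 31 bp

The forward primer CGGACTACT matches the top strand at positions 62–70, 91–99.
The reverse primer's reverse complement is TATTGGGG, matching at positions 114–121.
Each forward site pairs with the reverse site to give a product ending at position 121: sizes 60, 31 bp.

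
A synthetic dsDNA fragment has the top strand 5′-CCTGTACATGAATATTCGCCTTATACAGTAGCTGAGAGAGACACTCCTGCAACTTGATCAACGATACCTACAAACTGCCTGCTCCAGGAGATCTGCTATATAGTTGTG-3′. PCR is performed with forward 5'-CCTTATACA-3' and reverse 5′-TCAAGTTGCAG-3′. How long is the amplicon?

39 bp

Forward primer CCTTATACA is found on the top strand at positions 19–27.
The reverse primer's reverse complement is CTGCAACTTGA, which matches the template at positions 47–57.
The product runs from position 19 to position 57, so its length is 57 − 19 + 1 = 39 bp.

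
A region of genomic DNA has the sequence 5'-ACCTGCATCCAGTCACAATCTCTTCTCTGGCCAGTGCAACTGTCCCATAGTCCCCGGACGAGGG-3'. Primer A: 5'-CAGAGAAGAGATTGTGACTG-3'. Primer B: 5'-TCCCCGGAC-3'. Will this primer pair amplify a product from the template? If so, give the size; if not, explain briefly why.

No product — the primers' 3' ends point away from each other.

Primer A (CAGAGAAGAGATTGTGACTG) has reverse complement CAGTCACAATCTCTTCTCTG, which matches the top strand at positions 10–29; primer A anneals to the top strand there with its 3' end pointing upstream toward position 10.
Primer B (TCCCCGGAC) matches the top strand directly at positions 51–59; it anneals to the bottom strand with its 3' end pointing downstream toward position 59.
The 3' ends diverge (primer A extends toward position 1, primer B toward position 64), so the primers never converge on a shared product.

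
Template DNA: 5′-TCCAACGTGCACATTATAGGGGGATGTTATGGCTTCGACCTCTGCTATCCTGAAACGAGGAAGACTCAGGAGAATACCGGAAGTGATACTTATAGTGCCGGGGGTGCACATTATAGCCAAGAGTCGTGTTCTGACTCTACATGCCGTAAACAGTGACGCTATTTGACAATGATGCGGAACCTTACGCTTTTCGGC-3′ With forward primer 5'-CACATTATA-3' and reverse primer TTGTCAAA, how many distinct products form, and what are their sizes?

The forward primer CACATTATA matches the top strand at positions 10–18, 107–115.
The reverse primer's reverse complement is TTTGACAA, matching at positions 162–169.
Each forward site pairs with the reverse site to give a product ending at position 169: sizes 160, 63 bp.

Two products: 160 bp, 63 bp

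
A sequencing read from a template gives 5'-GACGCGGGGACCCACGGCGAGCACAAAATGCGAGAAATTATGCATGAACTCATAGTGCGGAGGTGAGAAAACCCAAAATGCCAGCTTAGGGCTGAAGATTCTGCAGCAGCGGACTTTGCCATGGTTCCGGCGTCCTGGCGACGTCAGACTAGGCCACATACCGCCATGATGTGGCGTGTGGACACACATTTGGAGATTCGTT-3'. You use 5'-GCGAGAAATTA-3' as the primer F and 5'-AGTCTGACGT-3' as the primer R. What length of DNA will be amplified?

121 bp

Forward primer GCGAGAAATTA is found on the top strand at positions 30–40.
Reverse complement of the reverse primer: ACGTCAGACT. This occurs on the top strand at positions 141–150.
The product runs from position 30 to position 150, so its length is 150 − 30 + 1 = 121 bp.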